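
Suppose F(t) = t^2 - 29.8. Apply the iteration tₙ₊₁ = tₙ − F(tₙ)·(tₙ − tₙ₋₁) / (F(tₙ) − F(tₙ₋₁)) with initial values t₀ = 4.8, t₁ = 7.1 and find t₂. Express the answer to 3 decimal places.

5.368

F(4.8) = -6.76000, F(7.1) = 20.61000
t₂ = 7.10000 − 20.61000·(7.10000 − 4.80000) / (20.61000 − (-6.76000)) = 7.10000 − (47.40300)/(27.37000) = 5.36807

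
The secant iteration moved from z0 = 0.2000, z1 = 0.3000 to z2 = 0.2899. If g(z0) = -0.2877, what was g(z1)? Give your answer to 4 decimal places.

0.0323

The secant line through (0.2000, -0.2877) and (0.3000, g(z1)) crosses zero at z2 = 0.2899.
So (0.2000, -0.2877), (0.3000, g(z1)), (0.2899, 0) are collinear:
g(z1) = -0.2877 · (0.3000 − 0.2899) / (0.2000 − 0.2899) = -0.2877 · (0.010100)/(-0.089900) = 0.032322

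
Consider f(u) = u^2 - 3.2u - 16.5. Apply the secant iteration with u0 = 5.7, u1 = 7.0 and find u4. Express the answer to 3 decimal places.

f(5.7) = -2.25000, f(7.0) = 10.10000
u2 = 7.00000 − 10.10000·(7.00000 − 5.70000) / (10.10000 − (-2.25000)) = 7.00000 − (13.13000)/(12.35000) = 5.93684
f(5.93684) = -0.25180
u3 = 5.93684 − (-0.25180)·(5.93684 − 7.00000) / (-0.25180 − 10.10000) = 5.93684 − (0.26770)/(-10.35180) = 5.96270
f(5.96270) = -0.02683
u4 = 5.96270 − (-0.02683)·(5.96270 − 5.93684) / (-0.02683 − (-0.25180)) = 5.96270 − (-0.00069)/(0.22498) = 5.96579

5.966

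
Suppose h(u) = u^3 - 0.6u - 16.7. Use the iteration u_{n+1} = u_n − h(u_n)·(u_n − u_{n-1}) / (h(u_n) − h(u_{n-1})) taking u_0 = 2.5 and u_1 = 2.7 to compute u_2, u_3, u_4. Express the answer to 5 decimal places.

2.63078, 2.63420, 2.63429

h(2.5) = -2.5750000, h(2.7) = 1.3630000
u_2 = 2.7000000 − 1.3630000·(2.7000000 − 2.5000000) / (1.3630000 − (-2.5750000)) = 2.7000000 − (0.2726000)/(3.9380000) = 2.6307770
h(2.6307770) = -0.0708903
u_3 = 2.6307770 − (-0.0708903)·(2.6307770 − 2.7000000) / (-0.0708903 − 1.3630000) = 2.6307770 − (0.0049072)/(-1.4338903) = 2.6341994
h(2.6341994) = -0.0017936
u_4 = 2.6341994 − (-0.0017936)·(2.6341994 − 2.6307770) / (-0.0017936 − (-0.0708903)) = 2.6341994 − (-0.0000061)/(0.0690966) = 2.6342882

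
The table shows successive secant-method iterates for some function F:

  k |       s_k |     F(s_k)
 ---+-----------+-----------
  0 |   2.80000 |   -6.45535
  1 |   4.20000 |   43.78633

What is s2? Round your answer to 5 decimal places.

s2 = 4.20000 − 43.78633·(4.20000 − 2.80000) / (43.78633 − (-6.45535))
   = 4.20000 − (61.3008620)/(50.2416800) = 2.9798803

2.97988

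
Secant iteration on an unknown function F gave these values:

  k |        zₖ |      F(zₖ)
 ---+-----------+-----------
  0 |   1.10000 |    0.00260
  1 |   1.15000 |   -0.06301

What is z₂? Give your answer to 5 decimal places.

z₂ = 1.15000 − (-0.06301)·(1.15000 − 1.10000) / (-0.06301 − 0.00260)
   = 1.15000 − (-0.0031505)/(-0.0656100) = 1.1019814

1.10198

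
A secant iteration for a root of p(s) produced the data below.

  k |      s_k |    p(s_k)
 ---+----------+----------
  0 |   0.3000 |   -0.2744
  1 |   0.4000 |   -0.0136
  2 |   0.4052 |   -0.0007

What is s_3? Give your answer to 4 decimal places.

s_3 = 0.4052 − (-0.0007)·(0.4052 − 0.4000) / (-0.0007 − (-0.0136))
   = 0.4052 − (-0.000004)/(0.012900) = 0.405482

0.4055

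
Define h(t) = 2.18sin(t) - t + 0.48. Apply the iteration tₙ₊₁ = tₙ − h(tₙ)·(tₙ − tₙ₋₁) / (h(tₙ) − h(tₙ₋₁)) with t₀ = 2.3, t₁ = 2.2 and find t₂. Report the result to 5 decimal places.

h(2.3) = -0.1943626, h(2.2) = 0.0425222
t₂ = 2.2000000 − 0.0425222·(2.2000000 − 2.3000000) / (0.0425222 − (-0.1943626)) = 2.2000000 − (-0.0042522)/(0.2368848) = 2.2179506

2.21795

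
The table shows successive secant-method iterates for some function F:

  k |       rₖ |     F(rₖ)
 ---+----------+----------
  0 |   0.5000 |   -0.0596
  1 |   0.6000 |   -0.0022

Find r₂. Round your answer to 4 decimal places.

r₂ = 0.6000 − (-0.0022)·(0.6000 − 0.5000) / (-0.0022 − (-0.0596))
   = 0.6000 − (-0.000220)/(0.057400) = 0.603833

0.6038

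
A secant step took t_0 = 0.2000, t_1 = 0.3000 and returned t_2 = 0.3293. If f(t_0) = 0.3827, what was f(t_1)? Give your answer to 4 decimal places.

The secant line through (0.2000, 0.3827) and (0.3000, f(t_1)) crosses zero at t_2 = 0.3293.
So (0.2000, 0.3827), (0.3000, f(t_1)), (0.3293, 0) are collinear:
f(t_1) = 0.3827 · (0.3000 − 0.3293) / (0.2000 − 0.3293) = 0.3827 · (-0.029300)/(-0.129300) = 0.086722

0.0867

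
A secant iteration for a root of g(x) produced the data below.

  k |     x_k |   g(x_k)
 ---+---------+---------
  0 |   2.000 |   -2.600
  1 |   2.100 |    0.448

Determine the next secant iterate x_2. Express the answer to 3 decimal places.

2.085

x_2 = 2.100 − 0.448·(2.100 − 2.000) / (0.448 − (-2.600))
   = 2.100 − (0.04480)/(3.04800) = 2.08530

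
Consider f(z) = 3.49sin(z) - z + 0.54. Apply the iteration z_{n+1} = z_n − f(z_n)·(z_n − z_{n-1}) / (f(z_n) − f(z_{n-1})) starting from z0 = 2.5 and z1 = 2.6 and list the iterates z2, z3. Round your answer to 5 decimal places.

f(2.5) = 0.1286678, f(2.6) = -0.2609002
z2 = 2.6000000 − (-0.2609002)·(2.6000000 − 2.5000000) / (-0.2609002 − 0.1286678) = 2.6000000 − (-0.0260900)/(-0.3895680) = 2.5330283
f(2.5330283) = 0.0021702
z3 = 2.5330283 − 0.0021702·(2.5330283 − 2.6000000) / (0.0021702 − (-0.2609002)) = 2.5330283 − (-0.0001453)/(0.2630704) = 2.5335808

2.53303, 2.53358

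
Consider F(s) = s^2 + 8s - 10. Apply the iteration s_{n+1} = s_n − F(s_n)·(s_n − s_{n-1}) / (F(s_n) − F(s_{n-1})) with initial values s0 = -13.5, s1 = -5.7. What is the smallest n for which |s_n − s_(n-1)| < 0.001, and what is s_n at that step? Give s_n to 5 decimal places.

F(-13.5) = 64.2500000, F(-5.7) = -23.1100000
s2 = -5.7000000 − (-23.1100000)·(7.8000000)/(-87.3600000) = -7.7633929;  |Δ| = 2.0633929
F(-7.7633929) = -11.8368742
s3 = -7.7633929 − (-11.8368742)·(-2.0633929)/(11.2731258) = -9.9299722;  |Δ| = 2.1665794
F(-9.9299722) = 9.1645705
s4 = -9.9299722 − 9.1645705·(-2.1665794)/(21.0014447) = -8.9845244;  |Δ| = 0.9454478
F(-8.9845244) = -1.1545161
s5 = -8.9845244 − (-1.1545161)·(0.9454478)/(-10.3190866) = -9.0903027;  |Δ| = 0.1057782
F(-9.0903027) = -0.0888188
s6 = -9.0903027 − (-0.0888188)·(-0.1057782)/(1.0656974) = -9.0991186;  |Δ| = 0.0088159
F(-9.0991186) = 0.0010103
s7 = -9.0991186 − 0.0010103·(-0.0088159)/(0.0898290) = -9.0990194;  |Δ| = 0.0000991
|s7 − s6| = 0.0000991 < 0.001

n = 7, s_n = -9.09902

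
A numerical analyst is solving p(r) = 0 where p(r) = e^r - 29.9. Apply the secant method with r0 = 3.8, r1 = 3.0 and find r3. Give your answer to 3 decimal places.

3.415

p(3.8) = 14.80118, p(3.0) = -9.81446
r2 = 3.00000 − (-9.81446)·(3.00000 − 3.80000) / (-9.81446 − 14.80118) = 3.00000 − (7.85157)/(-24.61565) = 3.31897
p(3.31897) = -2.26822
r3 = 3.31897 − (-2.26822)·(3.31897 − 3.00000) / (-2.26822 − (-9.81446)) = 3.31897 − (-0.72349)/(7.54625) = 3.41484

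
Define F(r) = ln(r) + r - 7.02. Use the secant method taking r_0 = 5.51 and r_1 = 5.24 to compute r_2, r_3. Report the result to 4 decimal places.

5.3443, 5.3440

F(5.51) = 0.196565, F(5.24) = -0.123679
r_2 = 5.240000 − (-0.123679)·(5.240000 − 5.510000) / (-0.123679 − 0.196565) = 5.240000 − (0.033393)/(-0.320243) = 5.344275
F(5.344275) = 0.000300
r_3 = 5.344275 − 0.000300·(5.344275 − 5.240000) / (0.000300 − (-0.123679)) = 5.344275 − (0.000031)/(0.123979) = 5.344022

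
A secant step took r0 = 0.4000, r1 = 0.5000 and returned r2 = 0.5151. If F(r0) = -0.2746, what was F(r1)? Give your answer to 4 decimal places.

The secant line through (0.4000, -0.2746) and (0.5000, F(r1)) crosses zero at r2 = 0.5151.
So (0.4000, -0.2746), (0.5000, F(r1)), (0.5151, 0) are collinear:
F(r1) = -0.2746 · (0.5000 − 0.5151) / (0.4000 − 0.5151) = -0.2746 · (-0.015100)/(-0.115100) = -0.036025

-0.0360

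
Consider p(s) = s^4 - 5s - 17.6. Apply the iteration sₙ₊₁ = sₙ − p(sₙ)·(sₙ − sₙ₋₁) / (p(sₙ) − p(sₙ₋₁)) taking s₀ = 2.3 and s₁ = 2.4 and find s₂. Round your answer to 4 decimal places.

p(2.3) = -1.115900, p(2.4) = 3.577600
s₂ = 2.400000 − 3.577600·(2.400000 − 2.300000) / (3.577600 − (-1.115900)) = 2.400000 − (0.357760)/(4.693500) = 2.323775

2.3238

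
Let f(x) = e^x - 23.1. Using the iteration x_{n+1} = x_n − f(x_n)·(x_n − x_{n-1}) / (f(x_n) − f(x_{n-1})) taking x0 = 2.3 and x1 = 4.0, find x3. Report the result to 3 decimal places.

3.009

f(2.3) = -13.12582, f(4.0) = 31.49815
x2 = 4.00000 − 31.49815·(4.00000 − 2.30000) / (31.49815 − (-13.12582)) = 4.00000 − (53.54686)/(44.62397) = 2.80004
f(2.80004) = -6.65465
x3 = 2.80004 − (-6.65465)·(2.80004 − 4.00000) / (-6.65465 − 31.49815) = 2.80004 − (7.98530)/(-38.15280) = 3.00934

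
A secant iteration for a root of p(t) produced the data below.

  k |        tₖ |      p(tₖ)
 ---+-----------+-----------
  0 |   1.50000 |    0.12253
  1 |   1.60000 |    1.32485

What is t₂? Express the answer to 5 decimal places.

1.48981

t₂ = 1.60000 − 1.32485·(1.60000 − 1.50000) / (1.32485 − 0.12253)
   = 1.60000 − (0.1324850)/(1.2023200) = 1.4898089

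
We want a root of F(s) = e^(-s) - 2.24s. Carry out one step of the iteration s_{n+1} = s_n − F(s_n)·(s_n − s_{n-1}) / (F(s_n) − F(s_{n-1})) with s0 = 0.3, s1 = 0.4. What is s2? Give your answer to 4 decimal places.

0.3234

F(0.3) = 0.068818, F(0.4) = -0.225680
s2 = 0.400000 − (-0.225680)·(0.400000 − 0.300000) / (-0.225680 − 0.068818) = 0.400000 − (-0.022568)/(-0.294498) = 0.323368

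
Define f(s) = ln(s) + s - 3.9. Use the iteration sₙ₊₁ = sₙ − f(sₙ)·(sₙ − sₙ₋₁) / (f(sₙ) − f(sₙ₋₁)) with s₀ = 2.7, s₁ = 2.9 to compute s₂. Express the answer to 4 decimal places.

f(2.7) = -0.206748, f(2.9) = 0.064711
s₂ = 2.900000 − 0.064711·(2.900000 − 2.700000) / (0.064711 − (-0.206748)) = 2.900000 − (0.012942)/(0.271459) = 2.852324

2.8523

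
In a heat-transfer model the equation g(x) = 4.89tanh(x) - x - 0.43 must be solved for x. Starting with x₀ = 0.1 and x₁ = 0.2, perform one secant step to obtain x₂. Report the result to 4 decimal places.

g(0.1) = -0.042624, g(0.2) = 0.335165
x₂ = 0.200000 − 0.335165·(0.200000 − 0.100000) / (0.335165 − (-0.042624)) = 0.200000 − (0.033517)/(0.377789) = 0.111282

0.1113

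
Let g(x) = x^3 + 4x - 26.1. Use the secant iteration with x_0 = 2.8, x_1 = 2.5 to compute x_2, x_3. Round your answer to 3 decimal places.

g(2.8) = 7.05200, g(2.5) = -0.47500
x_2 = 2.50000 − (-0.47500)·(2.50000 − 2.80000) / (-0.47500 − 7.05200) = 2.50000 − (0.14250)/(-7.52700) = 2.51893
g(2.51893) = -0.04161
x_3 = 2.51893 − (-0.04161)·(2.51893 − 2.50000) / (-0.04161 − (-0.47500)) = 2.51893 − (-0.00079)/(0.43339) = 2.52075

2.519, 2.521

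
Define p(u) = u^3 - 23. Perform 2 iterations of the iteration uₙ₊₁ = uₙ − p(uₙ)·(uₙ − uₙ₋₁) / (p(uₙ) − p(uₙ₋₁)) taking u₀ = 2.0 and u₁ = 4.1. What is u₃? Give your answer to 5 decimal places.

p(2.0) = -15.0000000, p(4.1) = 45.9210000
u₂ = 4.1000000 − 45.9210000·(4.1000000 − 2.0000000) / (45.9210000 − (-15.0000000)) = 4.1000000 − (96.4341000)/(60.9210000) = 2.5170631
p(2.5170631) = -7.0528786
u₃ = 2.5170631 − (-7.0528786)·(2.5170631 − 4.1000000) / (-7.0528786 − 45.9210000) = 2.5170631 − (11.1642620)/(-52.9738786) = 2.7278134

2.72781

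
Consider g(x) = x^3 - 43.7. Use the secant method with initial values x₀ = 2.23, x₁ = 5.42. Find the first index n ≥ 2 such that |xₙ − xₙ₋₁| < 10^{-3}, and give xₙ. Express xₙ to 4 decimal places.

g(2.23) = -32.610433, g(5.42) = 115.520088
x₂ = 5.420000 − 115.520088·(3.190000)/(148.130521) = 2.932268;  |Δ| = 2.487732
g(2.932268) = -18.487794
x₃ = 2.932268 − (-18.487794)·(-2.487732)/(-134.007882) = 3.275476;  |Δ| = 0.343209
g(3.275476) = -8.558244
x₄ = 3.275476 − (-8.558244)·(0.343209)/(9.929550) = 3.571287;  |Δ| = 0.295810
g(3.571287) = 1.848516
x₅ = 3.571287 − 1.848516·(0.295810)/(10.406760) = 3.518743;  |Δ| = 0.052544
g(3.518743) = -0.132493
x₆ = 3.518743 − (-0.132493)·(-0.052544)/(-1.981010) = 3.522257;  |Δ| = 0.003514
g(3.522257) = -0.001829
x₇ = 3.522257 − (-0.001829)·(0.003514)/(0.130665) = 3.522307;  |Δ| = 0.000049
|x₇ − x₆| = 0.000049 < 10^{-3}

n = 7, xₙ = 3.5223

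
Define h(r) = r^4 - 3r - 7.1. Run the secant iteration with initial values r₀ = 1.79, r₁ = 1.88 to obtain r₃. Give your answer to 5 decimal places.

1.89041

h(1.79) = -2.2037432, h(1.88) = -0.2480166
r₂ = 1.8800000 − (-0.2480166)·(1.8800000 − 1.7900000) / (-0.2480166 − (-2.2037432)) = 1.8800000 − (-0.0223215)/(1.9557265) = 1.8914134
h(1.8914134) = 0.0238701
r₃ = 1.8914134 − 0.0238701·(1.8914134 − 1.8800000) / (0.0238701 − (-0.2480166)) = 1.8914134 − (0.0002724)/(0.2718868) = 1.8904114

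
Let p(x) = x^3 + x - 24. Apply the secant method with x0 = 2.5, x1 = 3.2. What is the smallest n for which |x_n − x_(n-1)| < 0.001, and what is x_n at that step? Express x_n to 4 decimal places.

p(2.5) = -5.875000, p(3.2) = 11.968000
x2 = 3.200000 − 11.968000·(0.700000)/(17.843000) = 2.730483;  |Δ| = 0.469517
p(2.730483) = -0.912310
x3 = 2.730483 − (-0.912310)·(-0.469517)/(-12.880310) = 2.763738;  |Δ| = 0.033256
p(2.763738) = -0.126138
x4 = 2.763738 − (-0.126138)·(0.033256)/(0.786172) = 2.769074;  |Δ| = 0.005336
p(2.769074) = 0.001702
x5 = 2.769074 − 0.001702·(0.005336)/(0.127839) = 2.769003;  |Δ| = 0.000071
|x5 − x4| = 0.000071 < 0.001

n = 5, x_n = 2.7690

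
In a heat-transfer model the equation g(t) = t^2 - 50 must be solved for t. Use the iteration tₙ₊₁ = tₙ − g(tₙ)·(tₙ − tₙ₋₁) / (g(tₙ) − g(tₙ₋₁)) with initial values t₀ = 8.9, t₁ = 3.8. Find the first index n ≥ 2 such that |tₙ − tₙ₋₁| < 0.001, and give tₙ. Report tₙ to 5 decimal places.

n = 6, tₙ = 7.07107

g(8.9) = 29.2100000, g(3.8) = -35.5600000
t₂ = 3.8000000 − (-35.5600000)·(-5.1000000)/(-64.7700000) = 6.6000000;  |Δ| = 2.8000000
g(6.6000000) = -6.4400000
t₃ = 6.6000000 − (-6.4400000)·(2.8000000)/(29.1200000) = 7.2192308;  |Δ| = 0.6192308
g(7.2192308) = 2.1172929
t₄ = 7.2192308 − 2.1172929·(0.6192308)/(8.5572929) = 7.0660173;  |Δ| = 0.1532135
g(7.0660173) = -0.0714001
t₅ = 7.0660173 − (-0.0714001)·(-0.1532135)/(-2.1886930) = 7.0710154;  |Δ| = 0.0049982
g(7.0710154) = -0.0007408
t₆ = 7.0710154 − (-0.0007408)·(0.0049982)/(0.0706593) = 7.0710678;  |Δ| = 0.0000524
|t₆ − t₅| = 0.0000524 < 0.001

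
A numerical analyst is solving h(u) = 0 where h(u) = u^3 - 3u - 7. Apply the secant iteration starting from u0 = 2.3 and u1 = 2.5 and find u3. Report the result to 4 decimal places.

2.4258

h(2.3) = -1.733000, h(2.5) = 1.125000
u2 = 2.500000 − 1.125000·(2.500000 − 2.300000) / (1.125000 − (-1.733000)) = 2.500000 − (0.225000)/(2.858000) = 2.421274
h(2.421274) = -0.068945
u3 = 2.421274 − (-0.068945)·(2.421274 − 2.500000) / (-0.068945 − 1.125000) = 2.421274 − (0.005428)/(-1.193945) = 2.425820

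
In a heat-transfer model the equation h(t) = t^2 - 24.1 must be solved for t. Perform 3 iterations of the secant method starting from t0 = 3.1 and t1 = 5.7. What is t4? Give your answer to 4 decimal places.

4.9094

h(3.1) = -14.490000, h(5.7) = 8.390000
t2 = 5.700000 − 8.390000·(5.700000 − 3.100000) / (8.390000 − (-14.490000)) = 5.700000 − (21.814000)/(22.880000) = 4.746591
h(4.746591) = -1.569875
t3 = 4.746591 − (-1.569875)·(4.746591 − 5.700000) / (-1.569875 − 8.390000) = 4.746591 − (1.496733)/(-9.959875) = 4.896867
h(4.896867) = -0.120692
t4 = 4.896867 − (-0.120692)·(4.896867 − 4.746591) / (-0.120692 − (-1.569875)) = 4.896867 − (-0.018137)/(1.449183) = 4.909383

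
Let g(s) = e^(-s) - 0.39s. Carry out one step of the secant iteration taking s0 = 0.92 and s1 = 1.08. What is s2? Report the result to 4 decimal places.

g(0.92) = 0.039719, g(1.08) = -0.081604
s2 = 1.080000 − (-0.081604)·(1.080000 − 0.920000) / (-0.081604 − 0.039719) = 1.080000 − (-0.013057)/(-0.121324) = 0.972381

0.9724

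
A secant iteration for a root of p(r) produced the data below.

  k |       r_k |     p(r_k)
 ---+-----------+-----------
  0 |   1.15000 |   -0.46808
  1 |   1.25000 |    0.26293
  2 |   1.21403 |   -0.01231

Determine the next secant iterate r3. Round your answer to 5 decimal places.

1.21564

r3 = 1.21403 − (-0.01231)·(1.21403 − 1.25000) / (-0.01231 − 0.26293)
   = 1.21403 − (0.0004428)/(-0.2752400) = 1.2156387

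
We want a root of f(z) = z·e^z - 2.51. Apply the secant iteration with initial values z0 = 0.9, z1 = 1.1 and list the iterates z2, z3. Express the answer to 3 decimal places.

0.954, 0.960

f(0.9) = -0.29636, f(1.1) = 0.79458
z2 = 1.10000 − 0.79458·(1.10000 − 0.90000) / (0.79458 − (-0.29636)) = 1.10000 − (0.15892)/(1.09094) = 0.95433
f(0.95433) = -0.03167
z3 = 0.95433 − (-0.03167)·(0.95433 − 1.10000) / (-0.03167 − 0.79458) = 0.95433 − (0.00461)/(-0.82625) = 0.95991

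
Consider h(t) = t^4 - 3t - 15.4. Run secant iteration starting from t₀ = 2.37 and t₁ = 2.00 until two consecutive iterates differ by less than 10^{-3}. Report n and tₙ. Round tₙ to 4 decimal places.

h(2.37) = 9.039566, h(2.00) = -5.400000
t₂ = 2.000000 − (-5.400000)·(-0.370000)/(-14.439566) = 2.138370;  |Δ| = 0.138370
h(2.138370) = -0.906206
t₃ = 2.138370 − (-0.906206)·(0.138370)/(4.493794) = 2.166273;  |Δ| = 0.027903
h(2.166273) = 0.122981
t₄ = 2.166273 − 0.122981·(0.027903)/(1.029186) = 2.162939;  |Δ| = 0.003334
h(2.162939) = -0.002284
t₅ = 2.162939 − (-0.002284)·(-0.003334)/(-0.125265) = 2.163000;  |Δ| = 0.000061
|t₅ − t₄| = 0.000061 < 10^{-3}

n = 5, tₙ = 2.1630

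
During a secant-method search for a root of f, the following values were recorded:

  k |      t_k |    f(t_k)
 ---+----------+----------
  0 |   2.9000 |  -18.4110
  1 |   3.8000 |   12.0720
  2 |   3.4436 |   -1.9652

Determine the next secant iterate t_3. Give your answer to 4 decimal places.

t_3 = 3.4436 − (-1.9652)·(3.4436 − 3.8000) / (-1.9652 − 12.0720)
   = 3.4436 − (0.700397)/(-14.037200) = 3.493496

3.4935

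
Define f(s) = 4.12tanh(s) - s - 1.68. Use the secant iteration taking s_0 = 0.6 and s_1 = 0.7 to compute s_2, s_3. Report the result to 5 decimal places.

f(0.6) = -0.0673558, f(0.7) = 0.1099952
s_2 = 0.7000000 − 0.1099952·(0.7000000 − 0.6000000) / (0.1099952 − (-0.0673558)) = 0.7000000 − (0.0109995)/(0.1773510) = 0.6379788
f(0.6379788) = 0.0037309
s_3 = 0.6379788 − 0.0037309·(0.6379788 − 0.7000000) / (0.0037309 − 0.1099952) = 0.6379788 − (-0.0002314)/(-0.1062644) = 0.6358013

0.63798, 0.63580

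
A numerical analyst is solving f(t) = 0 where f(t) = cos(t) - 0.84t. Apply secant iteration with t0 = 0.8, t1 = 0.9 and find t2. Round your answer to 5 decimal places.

0.81553

f(0.8) = 0.0247067, f(0.9) = -0.1343900
t2 = 0.9000000 − (-0.1343900)·(0.9000000 − 0.8000000) / (-0.1343900 − 0.0247067) = 0.9000000 − (-0.0134390)/(-0.1590967) = 0.8155294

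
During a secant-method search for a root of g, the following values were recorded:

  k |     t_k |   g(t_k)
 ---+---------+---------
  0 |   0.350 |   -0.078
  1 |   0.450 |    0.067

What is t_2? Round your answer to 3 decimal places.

0.404

t_2 = 0.450 − 0.067·(0.450 − 0.350) / (0.067 − (-0.078))
   = 0.450 − (0.00670)/(0.14500) = 0.40379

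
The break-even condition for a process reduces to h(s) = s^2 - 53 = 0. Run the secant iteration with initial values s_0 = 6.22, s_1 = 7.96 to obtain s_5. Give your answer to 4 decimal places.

7.2801

h(6.22) = -14.311600, h(7.96) = 10.361600
s_2 = 7.960000 − 10.361600·(7.960000 − 6.220000) / (10.361600 − (-14.311600)) = 7.960000 − (18.029184)/(24.673200) = 7.229281
h(7.229281) = -0.737501
s_3 = 7.229281 − (-0.737501)·(7.229281 − 7.960000) / (-0.737501 − 10.361600) = 7.229281 − (0.538906)/(-11.099101) = 7.277835
h(7.277835) = -0.033122
s_4 = 7.277835 − (-0.033122)·(7.277835 − 7.229281) / (-0.033122 − (-0.737501)) = 7.277835 − (-0.001608)/(0.704379) = 7.280118
h(7.280118) = 0.000116
s_5 = 7.280118 − 0.000116·(7.280118 − 7.277835) / (0.000116 − (-0.033122)) = 7.280118 − (0.000000)/(0.033238) = 7.280110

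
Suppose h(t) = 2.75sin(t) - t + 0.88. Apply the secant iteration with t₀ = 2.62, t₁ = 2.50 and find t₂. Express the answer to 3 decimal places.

h(2.62) = -0.36978, h(2.50) = 0.02580
t₂ = 2.50000 − 0.02580·(2.50000 − 2.62000) / (0.02580 − (-0.36978)) = 2.50000 − (-0.00310)/(0.39558) = 2.50783

2.508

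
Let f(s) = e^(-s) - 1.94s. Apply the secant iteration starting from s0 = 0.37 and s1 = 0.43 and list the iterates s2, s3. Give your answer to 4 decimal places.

f(0.37) = -0.027066, f(0.43) = -0.183691
s2 = 0.430000 − (-0.183691)·(0.430000 − 0.370000) / (-0.183691 − (-0.027066)) = 0.430000 − (-0.011021)/(-0.156625) = 0.359632
f(0.359632) = 0.000248
s3 = 0.359632 − 0.000248·(0.359632 − 0.430000) / (0.000248 − (-0.183691)) = 0.359632 − (-0.000017)/(0.183939) = 0.359727

0.3596, 0.3597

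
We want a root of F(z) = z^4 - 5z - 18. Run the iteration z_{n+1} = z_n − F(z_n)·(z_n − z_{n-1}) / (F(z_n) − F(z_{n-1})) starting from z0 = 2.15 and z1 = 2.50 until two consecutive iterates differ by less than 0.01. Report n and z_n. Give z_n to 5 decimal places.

F(2.15) = -7.3824938, F(2.50) = 8.5625000
z2 = 2.5000000 − 8.5625000·(0.3500000)/(15.9449938) = 2.3120492;  |Δ| = 0.1879508
F(2.3120492) = -0.9851132
z3 = 2.3120492 − (-0.9851132)·(-0.1879508)/(-9.5476132) = 2.3314417;  |Δ| = 0.0193926
F(2.3314417) = -0.1112376
z4 = 2.3314417 − (-0.1112376)·(0.0193926)/(0.8738755) = 2.3339103;  |Δ| = 0.0024685
|z4 − z3| = 0.0024685 < 0.01

n = 4, z_n = 2.33391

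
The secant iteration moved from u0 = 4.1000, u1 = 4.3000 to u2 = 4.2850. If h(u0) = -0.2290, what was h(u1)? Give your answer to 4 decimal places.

The secant line through (4.1000, -0.2290) and (4.3000, h(u1)) crosses zero at u2 = 4.2850.
So (4.1000, -0.2290), (4.3000, h(u1)), (4.2850, 0) are collinear:
h(u1) = -0.2290 · (4.3000 − 4.2850) / (4.1000 − 4.2850) = -0.2290 · (0.015000)/(-0.185000) = 0.018568

0.0186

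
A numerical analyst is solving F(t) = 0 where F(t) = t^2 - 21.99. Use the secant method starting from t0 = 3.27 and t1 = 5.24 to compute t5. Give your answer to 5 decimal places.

F(3.27) = -11.2971000, F(5.24) = 5.4676000
t2 = 5.2400000 − 5.4676000·(5.2400000 − 3.2700000) / (5.4676000 − (-11.2971000)) = 5.2400000 − (10.7711720)/(16.7647000) = 4.5975088
F(4.5975088) = -0.8529127
t3 = 4.5975088 − (-0.8529127)·(4.5975088 − 5.2400000) / (-0.8529127 − 5.4676000) = 4.5975088 − (0.5479889)/(-6.3205127) = 4.6842089
F(4.6842089) = -0.0481871
t4 = 4.6842089 − (-0.0481871)·(4.6842089 − 4.5975088) / (-0.0481871 − (-0.8529127)) = 4.6842089 − (-0.0041778)/(0.8047256) = 4.6894005
F(4.6894005) = 0.0004771
t5 = 4.6894005 − 0.0004771·(4.6894005 − 4.6842089) / (0.0004771 − (-0.0481871)) = 4.6894005 − (0.0000025)/(0.0486642) = 4.6893496

4.68935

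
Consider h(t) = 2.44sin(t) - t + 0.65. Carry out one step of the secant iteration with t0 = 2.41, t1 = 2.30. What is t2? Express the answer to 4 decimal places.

2.3623

h(2.41) = -0.129944, h(2.30) = 0.169521
t2 = 2.300000 − 0.169521·(2.300000 − 2.410000) / (0.169521 − (-0.129944)) = 2.300000 − (-0.018647)/(0.299465) = 2.362269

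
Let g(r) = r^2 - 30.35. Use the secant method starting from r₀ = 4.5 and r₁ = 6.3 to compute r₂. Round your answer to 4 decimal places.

g(4.5) = -10.100000, g(6.3) = 9.340000
r₂ = 6.300000 − 9.340000·(6.300000 − 4.500000) / (9.340000 − (-10.100000)) = 6.300000 − (16.812000)/(19.440000) = 5.435185

5.4352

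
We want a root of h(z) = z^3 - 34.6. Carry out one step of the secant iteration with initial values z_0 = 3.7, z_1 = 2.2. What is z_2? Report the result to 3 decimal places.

3.098

h(3.7) = 16.05300, h(2.2) = -23.95200
z_2 = 2.20000 − (-23.95200)·(2.20000 − 3.70000) / (-23.95200 − 16.05300) = 2.20000 − (35.92800)/(-40.00500) = 3.09809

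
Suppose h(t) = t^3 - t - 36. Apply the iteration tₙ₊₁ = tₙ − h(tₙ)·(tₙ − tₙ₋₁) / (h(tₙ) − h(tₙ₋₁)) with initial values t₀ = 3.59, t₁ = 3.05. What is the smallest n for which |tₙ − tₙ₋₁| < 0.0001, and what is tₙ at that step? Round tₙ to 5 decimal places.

h(3.59) = 6.6782790, h(3.05) = -10.6773750
t₂ = 3.0500000 − (-10.6773750)·(-0.5400000)/(-17.3556540) = 3.3822135;  |Δ| = 0.3322135
h(3.3822135) = -0.6918282
t₃ = 3.3822135 − (-0.6918282)·(0.3322135)/(9.9855468) = 3.4052302;  |Δ| = 0.0230167
h(3.4052302) = 0.0804333
t₄ = 3.4052302 − 0.0804333·(0.0230167)/(0.7722615) = 3.4028330;  |Δ| = 0.0023973
h(3.4028330) = -0.0005037
t₅ = 3.4028330 − (-0.0005037)·(-0.0023973)/(-0.0809370) = 3.4028479;  |Δ| = 0.0000149
|t₅ − t₄| = 0.0000149 < 0.0001

n = 5, tₙ = 3.40285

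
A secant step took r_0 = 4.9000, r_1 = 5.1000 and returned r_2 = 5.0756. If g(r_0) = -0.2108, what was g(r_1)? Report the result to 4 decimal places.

0.0293

The secant line through (4.9000, -0.2108) and (5.1000, g(r_1)) crosses zero at r_2 = 5.0756.
So (4.9000, -0.2108), (5.1000, g(r_1)), (5.0756, 0) are collinear:
g(r_1) = -0.2108 · (5.1000 − 5.0756) / (4.9000 − 5.0756) = -0.2108 · (0.024400)/(-0.175600) = 0.029291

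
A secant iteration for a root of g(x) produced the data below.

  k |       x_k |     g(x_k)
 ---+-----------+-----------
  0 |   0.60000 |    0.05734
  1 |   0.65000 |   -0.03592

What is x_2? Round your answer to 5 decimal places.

0.63074

x_2 = 0.65000 − (-0.03592)·(0.65000 − 0.60000) / (-0.03592 − 0.05734)
   = 0.65000 − (-0.0017960)/(-0.0932600) = 0.6307420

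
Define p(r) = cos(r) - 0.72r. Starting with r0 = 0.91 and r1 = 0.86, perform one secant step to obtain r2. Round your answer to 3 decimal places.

0.882

p(0.91) = -0.04145, p(0.86) = 0.03324
r2 = 0.86000 − 0.03324·(0.86000 − 0.91000) / (0.03324 − (-0.04145)) = 0.86000 − (-0.00166)/(0.07469) = 0.88225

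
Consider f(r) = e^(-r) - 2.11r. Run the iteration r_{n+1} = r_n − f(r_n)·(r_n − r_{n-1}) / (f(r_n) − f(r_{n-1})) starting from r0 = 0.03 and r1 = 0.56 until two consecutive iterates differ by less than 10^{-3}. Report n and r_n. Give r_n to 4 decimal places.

f(0.03) = 0.907146, f(0.56) = -0.610391
r2 = 0.560000 − (-0.610391)·(0.530000)/(-1.517536) = 0.346821;  |Δ| = 0.213179
f(0.346821) = -0.024860
r3 = 0.346821 − (-0.024860)·(-0.213179)/(0.585531) = 0.337770;  |Δ| = 0.009051
f(0.337770) = 0.000665
r4 = 0.337770 − 0.000665·(-0.009051)/(0.025525) = 0.338006;  |Δ| = 0.000236
|r4 − r3| = 0.000236 < 10^{-3}

n = 4, r_n = 0.3380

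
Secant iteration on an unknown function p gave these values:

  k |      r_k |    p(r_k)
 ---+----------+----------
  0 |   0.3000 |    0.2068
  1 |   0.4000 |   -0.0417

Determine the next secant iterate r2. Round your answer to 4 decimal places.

r2 = 0.4000 − (-0.0417)·(0.4000 − 0.3000) / (-0.0417 − 0.2068)
   = 0.4000 − (-0.004170)/(-0.248500) = 0.383219

0.3832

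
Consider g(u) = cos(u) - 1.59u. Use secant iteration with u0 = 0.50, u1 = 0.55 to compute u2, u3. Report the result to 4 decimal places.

0.5395, 0.5396

g(0.50) = 0.082583, g(0.55) = -0.021975
u2 = 0.550000 − (-0.021975)·(0.550000 − 0.500000) / (-0.021975 − 0.082583) = 0.550000 − (-0.001099)/(-0.104558) = 0.539491
g(0.539491) = 0.000179
u3 = 0.539491 − 0.000179·(0.539491 − 0.550000) / (0.000179 − (-0.021975)) = 0.539491 − (-0.000002)/(0.022155) = 0.539576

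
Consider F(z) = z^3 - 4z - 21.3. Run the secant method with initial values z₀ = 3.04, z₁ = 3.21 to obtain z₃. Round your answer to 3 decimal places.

F(3.04) = -5.36554, F(3.21) = -1.06384
z₂ = 3.21000 − (-1.06384)·(3.21000 − 3.04000) / (-1.06384 − (-5.36554)) = 3.21000 − (-0.18085)/(4.30170) = 3.25204
F(3.25204) = 0.08471
z₃ = 3.25204 − 0.08471·(3.25204 − 3.21000) / (0.08471 − (-1.06384)) = 3.25204 − (0.00356)/(1.14855) = 3.24894

3.249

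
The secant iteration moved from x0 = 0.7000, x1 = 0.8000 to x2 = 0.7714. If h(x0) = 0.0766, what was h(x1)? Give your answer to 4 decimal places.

The secant line through (0.7000, 0.0766) and (0.8000, h(x1)) crosses zero at x2 = 0.7714.
So (0.7000, 0.0766), (0.8000, h(x1)), (0.7714, 0) are collinear:
h(x1) = 0.0766 · (0.8000 − 0.7714) / (0.7000 − 0.7714) = 0.0766 · (0.028600)/(-0.071400) = -0.030683

-0.0307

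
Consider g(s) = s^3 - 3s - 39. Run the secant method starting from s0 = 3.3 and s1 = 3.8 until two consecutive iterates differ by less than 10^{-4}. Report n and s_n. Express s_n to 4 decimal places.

n = 5, s_n = 3.6854

g(3.3) = -12.963000, g(3.8) = 4.472000
s2 = 3.800000 − 4.472000·(0.500000)/(17.435000) = 3.671752;  |Δ| = 0.128248
g(3.671752) = -0.513558
s3 = 3.671752 − (-0.513558)·(-0.128248)/(-4.985558) = 3.684963;  |Δ| = 0.013211
g(3.684963) = -0.016955
s4 = 3.684963 − (-0.016955)·(0.013211)/(0.496603) = 3.685414;  |Δ| = 0.000451
g(3.685414) = 0.000068
s5 = 3.685414 − 0.000068·(0.000451)/(0.017023) = 3.685412;  |Δ| = 0.000002
|s5 − s4| = 0.000002 < 10^{-4}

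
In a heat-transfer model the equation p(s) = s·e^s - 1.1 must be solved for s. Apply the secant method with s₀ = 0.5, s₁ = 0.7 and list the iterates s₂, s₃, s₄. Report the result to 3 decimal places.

0.594, 0.602, 0.602

p(0.5) = -0.27564, p(0.7) = 0.30963
s₂ = 0.70000 − 0.30963·(0.70000 − 0.50000) / (0.30963 − (-0.27564)) = 0.70000 − (0.06193)/(0.58527) = 0.59419
p(0.59419) = -0.02358
s₃ = 0.59419 − (-0.02358)·(0.59419 − 0.70000) / (-0.02358 − 0.30963) = 0.59419 − (0.00249)/(-0.33321) = 0.60168
p(0.60168) = -0.00182
s₄ = 0.60168 − (-0.00182)·(0.60168 − 0.59419) / (-0.00182 − (-0.02358)) = 0.60168 − (-0.00001)/(0.02176) = 0.60231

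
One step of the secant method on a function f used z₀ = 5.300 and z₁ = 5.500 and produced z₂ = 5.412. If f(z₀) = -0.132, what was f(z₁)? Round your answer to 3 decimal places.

The secant line through (5.300, -0.132) and (5.500, f(z₁)) crosses zero at z₂ = 5.412.
So (5.300, -0.132), (5.500, f(z₁)), (5.412, 0) are collinear:
f(z₁) = -0.132 · (5.500 − 5.412) / (5.300 − 5.412) = -0.132 · (0.08800)/(-0.11200) = 0.10371

0.104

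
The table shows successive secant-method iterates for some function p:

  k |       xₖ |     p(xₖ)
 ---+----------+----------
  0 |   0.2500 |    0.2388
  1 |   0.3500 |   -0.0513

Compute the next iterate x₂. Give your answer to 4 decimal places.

x₂ = 0.3500 − (-0.0513)·(0.3500 − 0.2500) / (-0.0513 − 0.2388)
   = 0.3500 − (-0.005130)/(-0.290100) = 0.332316

0.3323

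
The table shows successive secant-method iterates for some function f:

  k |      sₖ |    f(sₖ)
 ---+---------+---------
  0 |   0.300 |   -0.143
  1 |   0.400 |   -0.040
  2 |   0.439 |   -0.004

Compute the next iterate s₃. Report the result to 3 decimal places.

s₃ = 0.439 − (-0.004)·(0.439 − 0.400) / (-0.004 − (-0.040))
   = 0.439 − (-0.00016)/(0.03600) = 0.44333

0.443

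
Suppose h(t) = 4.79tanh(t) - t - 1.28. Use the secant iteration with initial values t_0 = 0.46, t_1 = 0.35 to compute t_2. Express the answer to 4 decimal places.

h(0.46) = 0.320103, h(0.35) = -0.018761
t_2 = 0.350000 − (-0.018761)·(0.350000 − 0.460000) / (-0.018761 − 0.320103) = 0.350000 − (0.002064)/(-0.338865) = 0.356090

0.3561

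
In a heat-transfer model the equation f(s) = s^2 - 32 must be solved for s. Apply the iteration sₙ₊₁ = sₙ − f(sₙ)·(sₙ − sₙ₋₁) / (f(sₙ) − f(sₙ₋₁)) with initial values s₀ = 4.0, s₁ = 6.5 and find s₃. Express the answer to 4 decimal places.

5.6475

f(4.0) = -16.000000, f(6.5) = 10.250000
s₂ = 6.500000 − 10.250000·(6.500000 − 4.000000) / (10.250000 − (-16.000000)) = 6.500000 − (25.625000)/(26.250000) = 5.523810
f(5.523810) = -1.487528
s₃ = 5.523810 − (-1.487528)·(5.523810 − 6.500000) / (-1.487528 − 10.250000) = 5.523810 − (1.452111)/(-11.737528) = 5.647525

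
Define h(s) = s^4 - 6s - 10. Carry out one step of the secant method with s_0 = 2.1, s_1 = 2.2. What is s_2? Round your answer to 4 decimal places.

2.1933

h(2.1) = -3.151900, h(2.2) = 0.225600
s_2 = 2.200000 − 0.225600·(2.200000 − 2.100000) / (0.225600 − (-3.151900)) = 2.200000 − (0.022560)/(3.377500) = 2.193321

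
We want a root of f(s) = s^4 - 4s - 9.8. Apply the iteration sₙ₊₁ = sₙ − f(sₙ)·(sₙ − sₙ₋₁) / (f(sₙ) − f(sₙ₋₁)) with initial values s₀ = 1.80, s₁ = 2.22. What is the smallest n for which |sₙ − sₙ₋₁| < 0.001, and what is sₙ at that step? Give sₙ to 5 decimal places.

n = 5, sₙ = 2.06103

f(1.80) = -6.5024000, f(2.22) = 5.6091266
s₂ = 2.2200000 − 5.6091266·(0.4200000)/(12.1115266) = 2.0254883;  |Δ| = 0.1945117
f(2.0254883) = -1.0706019
s₃ = 2.0254883 − (-1.0706019)·(-0.1945117)/(-6.6797285) = 2.0566639;  |Δ| = 0.0311756
f(2.0566639) = -0.1348846
s₄ = 2.0566639 − (-0.1348846)·(0.0311756)/(0.9357173) = 2.0611579;  |Δ| = 0.0044940
f(2.0611579) = 0.0040332
s₅ = 2.0611579 − 0.0040332·(0.0044940)/(0.1389178) = 2.0610275;  |Δ| = 0.0001305
|s₅ − s₄| = 0.0001305 < 0.001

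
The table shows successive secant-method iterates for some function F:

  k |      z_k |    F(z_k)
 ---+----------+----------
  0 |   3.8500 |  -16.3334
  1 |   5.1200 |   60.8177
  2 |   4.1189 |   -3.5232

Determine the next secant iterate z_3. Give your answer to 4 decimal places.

4.1737

z_3 = 4.1189 − (-3.5232)·(4.1189 − 5.1200) / (-3.5232 − 60.8177)
   = 4.1189 − (3.527076)/(-64.340900) = 4.173719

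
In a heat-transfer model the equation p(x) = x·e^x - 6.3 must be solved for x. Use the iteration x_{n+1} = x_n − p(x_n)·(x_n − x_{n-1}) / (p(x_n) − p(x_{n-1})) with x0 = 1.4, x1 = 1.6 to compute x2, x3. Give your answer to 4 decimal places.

p(1.4) = -0.622720, p(1.6) = 1.624852
x2 = 1.600000 − 1.624852·(1.600000 − 1.400000) / (1.624852 − (-0.622720)) = 1.600000 − (0.324970)/(2.247572) = 1.455413
p(1.455413) = -0.061734
x3 = 1.455413 − (-0.061734)·(1.455413 − 1.600000) / (-0.061734 − 1.624852) = 1.455413 − (0.008926)/(-1.686586) = 1.460705

1.4554, 1.4607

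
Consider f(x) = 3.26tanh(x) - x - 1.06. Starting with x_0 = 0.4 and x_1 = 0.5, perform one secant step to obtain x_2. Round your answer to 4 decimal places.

f(0.4) = -0.221366, f(0.5) = -0.053498
x_2 = 0.500000 − (-0.053498)·(0.500000 − 0.400000) / (-0.053498 − (-0.221366)) = 0.500000 − (-0.005350)/(0.167868) = 0.531869

0.5319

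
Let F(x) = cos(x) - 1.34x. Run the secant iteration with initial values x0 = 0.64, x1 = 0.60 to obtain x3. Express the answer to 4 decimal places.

F(0.64) = -0.055504, F(0.60) = 0.021336
x2 = 0.600000 − 0.021336·(0.600000 − 0.640000) / (0.021336 − (-0.055504)) = 0.600000 − (-0.000853)/(0.076840) = 0.611107
F(0.611107) = 0.000131
x3 = 0.611107 − 0.000131·(0.611107 − 0.600000) / (0.000131 − 0.021336) = 0.611107 − (0.000001)/(-0.021205) = 0.611175

0.6112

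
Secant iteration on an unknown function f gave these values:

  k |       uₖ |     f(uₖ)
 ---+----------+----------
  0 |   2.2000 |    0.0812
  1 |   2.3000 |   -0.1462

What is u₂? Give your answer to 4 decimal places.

u₂ = 2.3000 − (-0.1462)·(2.3000 − 2.2000) / (-0.1462 − 0.0812)
   = 2.3000 − (-0.014620)/(-0.227400) = 2.235708

2.2357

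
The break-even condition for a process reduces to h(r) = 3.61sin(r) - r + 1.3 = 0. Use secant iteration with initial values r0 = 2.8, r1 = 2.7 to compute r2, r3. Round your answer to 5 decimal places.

2.73295, 2.73331

h(2.8) = -0.2906928, h(2.7) = 0.1428414
r2 = 2.7000000 − 0.1428414·(2.7000000 − 2.8000000) / (0.1428414 − (-0.2906928)) = 2.7000000 − (-0.0142841)/(0.4335341) = 2.7329481
h(2.7329481) = 0.0015425
r3 = 2.7329481 − 0.0015425·(2.7329481 − 2.7000000) / (0.0015425 − 0.1428414) = 2.7329481 − (0.0000508)/(-0.1412988) = 2.7333078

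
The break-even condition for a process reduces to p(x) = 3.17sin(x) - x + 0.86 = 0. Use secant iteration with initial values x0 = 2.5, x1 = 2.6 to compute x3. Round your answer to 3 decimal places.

p(2.5) = 0.25716, p(2.6) = -0.10586
x2 = 2.60000 − (-0.10586)·(2.60000 − 2.50000) / (-0.10586 − 0.25716) = 2.60000 − (-0.01059)/(-0.36302) = 2.57084
p(2.57084) = 0.00181
x3 = 2.57084 − 0.00181·(2.57084 − 2.60000) / (0.00181 − (-0.10586)) = 2.57084 − (-0.00005)/(0.10767) = 2.57133

2.571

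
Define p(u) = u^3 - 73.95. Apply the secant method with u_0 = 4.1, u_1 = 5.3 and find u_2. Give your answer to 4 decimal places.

p(4.1) = -5.029000, p(5.3) = 74.927000
u_2 = 5.300000 − 74.927000·(5.300000 − 4.100000) / (74.927000 − (-5.029000)) = 5.300000 − (89.912400)/(79.956000) = 4.175477

4.1755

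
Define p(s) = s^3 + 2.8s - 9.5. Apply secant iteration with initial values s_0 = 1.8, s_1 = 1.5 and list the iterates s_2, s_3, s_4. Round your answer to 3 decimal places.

p(1.8) = 1.37200, p(1.5) = -1.92500
s_2 = 1.50000 − (-1.92500)·(1.50000 − 1.80000) / (-1.92500 − 1.37200) = 1.50000 − (0.57750)/(-3.29700) = 1.67516
p(1.67516) = -0.10879
s_3 = 1.67516 − (-0.10879)·(1.67516 − 1.50000) / (-0.10879 − (-1.92500)) = 1.67516 − (-0.01906)/(1.81621) = 1.68565
p(1.68565) = 0.00947
s_4 = 1.68565 − 0.00947·(1.68565 − 1.67516) / (0.00947 − (-0.10879)) = 1.68565 − (0.00010)/(0.11826) = 1.68481

1.675, 1.686, 1.685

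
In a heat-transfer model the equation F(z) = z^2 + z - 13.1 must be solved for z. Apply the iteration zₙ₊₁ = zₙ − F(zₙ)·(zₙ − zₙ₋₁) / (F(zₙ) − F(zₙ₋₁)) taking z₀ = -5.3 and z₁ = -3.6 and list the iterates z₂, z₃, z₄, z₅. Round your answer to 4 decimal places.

F(-5.3) = 9.690000, F(-3.6) = -3.740000
z₂ = -3.600000 − (-3.740000)·(-3.600000 − (-5.300000)) / (-3.740000 − 9.690000) = -3.600000 − (-6.358000)/(-13.430000) = -4.073418
F(-4.073418) = -0.580686
z₃ = -4.073418 − (-0.580686)·(-4.073418 − (-3.600000)) / (-0.580686 − (-3.740000)) = -4.073418 − (0.274907)/(3.159314) = -4.160432
F(-4.160432) = 0.048766
z₄ = -4.160432 − 0.048766·(-4.160432 − (-4.073418)) / (0.048766 − (-0.580686)) = -4.160432 − (-0.004243)/(0.629452) = -4.153691
F(-4.153691) = -0.000541
z₅ = -4.153691 − (-0.000541)·(-4.153691 − (-4.160432)) / (-0.000541 − 0.048766) = -4.153691 − (-0.000004)/(-0.049307) = -4.153765

-4.0734, -4.1604, -4.1537, -4.1538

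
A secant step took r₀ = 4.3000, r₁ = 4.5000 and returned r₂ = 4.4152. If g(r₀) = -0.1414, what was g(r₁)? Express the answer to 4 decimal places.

0.1041

The secant line through (4.3000, -0.1414) and (4.5000, g(r₁)) crosses zero at r₂ = 4.4152.
So (4.3000, -0.1414), (4.5000, g(r₁)), (4.4152, 0) are collinear:
g(r₁) = -0.1414 · (4.5000 − 4.4152) / (4.3000 − 4.4152) = -0.1414 · (0.084800)/(-0.115200) = 0.104086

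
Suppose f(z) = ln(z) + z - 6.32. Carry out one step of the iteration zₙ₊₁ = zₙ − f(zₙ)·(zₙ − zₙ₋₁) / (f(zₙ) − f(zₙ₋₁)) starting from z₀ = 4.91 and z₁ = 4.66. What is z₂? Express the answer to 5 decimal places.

f(4.91) = 0.1812739, f(4.66) = -0.1209846
z₂ = 4.6600000 − (-0.1209846)·(4.6600000 − 4.9100000) / (-0.1209846 − 0.1812739) = 4.6600000 − (0.0302461)/(-0.3022585) = 4.7600671

4.76007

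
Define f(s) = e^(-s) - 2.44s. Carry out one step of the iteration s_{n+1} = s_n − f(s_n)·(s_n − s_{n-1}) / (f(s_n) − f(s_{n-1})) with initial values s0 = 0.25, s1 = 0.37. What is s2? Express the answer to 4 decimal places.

f(0.25) = 0.168801, f(0.37) = -0.212066
s2 = 0.370000 − (-0.212066)·(0.370000 − 0.250000) / (-0.212066 − 0.168801) = 0.370000 − (-0.025448)/(-0.380866) = 0.303184

0.3032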